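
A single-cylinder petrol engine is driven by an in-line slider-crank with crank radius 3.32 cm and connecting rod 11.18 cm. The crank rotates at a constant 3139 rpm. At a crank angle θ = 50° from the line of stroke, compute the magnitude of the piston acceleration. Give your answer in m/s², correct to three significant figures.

2140

ω = 2π·3139/60 = 328.7 rad/s
x(θ) = r cosθ + √(L² − r² sin²θ); with ω constant, a = ω²·d²x/dθ².
d²x/dθ² = −r cosθ − r²(cos2θ)/√u − r⁴ sin²2θ/(4u^{3/2}),  u = L² − r² sin²θ = 0.0118524 m².
Substituting r = 0.0332 m, L = 0.1118 m, θ = 50°: d²x/dθ² = -0.019811 m.
a = ω²·d²x/dθ² = (328.7)²·(-0.019811) = -2140.6 m/s²;  |a| = 2140.6 m/s².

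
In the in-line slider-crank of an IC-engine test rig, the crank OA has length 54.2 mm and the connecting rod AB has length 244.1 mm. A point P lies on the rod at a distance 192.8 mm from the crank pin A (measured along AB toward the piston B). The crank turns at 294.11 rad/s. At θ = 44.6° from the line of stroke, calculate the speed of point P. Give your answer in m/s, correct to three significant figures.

12.8

ω = 294.1 rad/s.  Crank-pin speed |V_A| = rω = 15.941 m/s, perpendicular to OA.
Rod angle: sinφ = −(r/L) sinθ ⇒ φ = -8.969°; ω_rod = −rω cosθ/√(L²−r²sin²θ) = -47.074 rad/s.
V_P = V_A + ω_rod × AP, with AP = 0.1928 m along the rod.
Components: V_Px = −rω sinθ − a·ω_rod·sinφ = -12.608 m/s;  V_Py = rω cosθ + a·ω_rod·cosφ = +2.3854 m/s.
|V_P| = √(V_Px² + V_Py²) = 12.832 m/s.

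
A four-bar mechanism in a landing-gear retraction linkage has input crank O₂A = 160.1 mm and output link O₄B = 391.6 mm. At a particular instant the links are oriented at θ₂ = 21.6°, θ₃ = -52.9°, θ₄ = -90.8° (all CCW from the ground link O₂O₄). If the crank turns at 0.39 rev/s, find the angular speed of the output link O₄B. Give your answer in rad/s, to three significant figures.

1.57

ω₂ = 2.45 rad/s (from 0.39 rev/s).
Differentiating the loop-closure r₂e^{iθ₂}+r₃e^{iθ₃}=r₁+r₄e^{iθ₄} gives r₂ω₂e^{iθ₂}+r₃ω₃e^{iθ₃}=r₄ω₄e^{iθ₄}.
Eliminating the other unknown: ω₄ = r₂ω₂ sin(θ₂−θ₃) / [r₄ sin(θ₄−θ₃)].
Numerator sine = +0.96363; denominator sine = -0.61429.
Result = 0.1601·2.45·(+0.96363) / (0.3916·(-0.61429)) = -1.5716 rad/s; magnitude 1.5716 rad/s.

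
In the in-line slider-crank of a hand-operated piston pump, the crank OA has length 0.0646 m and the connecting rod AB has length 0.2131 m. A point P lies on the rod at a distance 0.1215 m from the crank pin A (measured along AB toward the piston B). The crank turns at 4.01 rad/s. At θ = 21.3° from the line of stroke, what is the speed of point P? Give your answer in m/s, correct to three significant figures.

0.151

ω = 4.01 rad/s.  Crank-pin speed |V_A| = rω = 0.25905 m/s, perpendicular to OA.
Rod angle: sinφ = −(r/L) sinθ ⇒ φ = -6.322°; ω_rod = −rω cosθ/√(L²−r²sin²θ) = -1.1395 rad/s.
V_P = V_A + ω_rod × AP, with AP = 0.1215 m along the rod.
Components: V_Px = −rω sinθ − a·ω_rod·sinφ = -0.10934 m/s;  V_Py = rω cosθ + a·ω_rod·cosφ = +0.10374 m/s.
|V_P| = √(V_Px² + V_Py²) = 0.15073 m/s.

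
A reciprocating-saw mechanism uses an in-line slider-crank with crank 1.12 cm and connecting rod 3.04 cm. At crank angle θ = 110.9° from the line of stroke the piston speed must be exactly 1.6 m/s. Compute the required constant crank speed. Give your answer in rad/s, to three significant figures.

For an in-line slider-crank, |v_piston| = rω|sinθ|·[1 + r cosθ/√(L² − r² sin²θ)].
With r = 0.0112 m, L = 0.0304 m, θ = 110.9°: the bracketed kinematic factor |dx/dθ| = 0.0089984 m.
ω = v/|dx/dθ| = 1.6/0.0089984 = 177.81 rad/s.

178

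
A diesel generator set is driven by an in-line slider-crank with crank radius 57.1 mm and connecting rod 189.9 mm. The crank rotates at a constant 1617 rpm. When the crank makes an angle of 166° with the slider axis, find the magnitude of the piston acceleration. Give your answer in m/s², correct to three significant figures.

1150

ω = 2π·1617/60 = 169.3 rad/s
x(θ) = r cosθ + √(L² − r² sin²θ); with ω constant, a = ω²·d²x/dθ².
d²x/dθ² = −r cosθ − r²(cos2θ)/√u − r⁴ sin²2θ/(4u^{3/2}),  u = L² − r² sin²θ = 0.0358712 m².
Substituting r = 0.0571 m, L = 0.1899 m, θ = 166°: d²x/dθ² = +0.040118 m.
a = ω²·d²x/dθ² = (169.3)²·(+0.040118) = +1150.3 m/s²;  |a| = 1150.3 m/s².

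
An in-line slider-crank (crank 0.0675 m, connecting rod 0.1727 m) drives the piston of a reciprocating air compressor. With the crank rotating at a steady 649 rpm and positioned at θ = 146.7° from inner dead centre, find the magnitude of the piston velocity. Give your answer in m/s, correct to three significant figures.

1.68

ω = 2π·649/60 = 67.96 rad/s
For an in-line slider-crank, x = r cosθ + √(L² − r² sin²θ), so v = −rω sinθ·[1 + r cosθ/√(L² − r² sin²θ)].
With r = 0.0675 m, L = 0.1727 m, θ = 146.7°: √(L² − r² sin²θ) = 0.16868 m.
v = −0.0675·67.96·0.54902·[1 + 0.0675·-0.83581/0.16868] = -1.6762 m/s.
|v| = 1.6762 m/s.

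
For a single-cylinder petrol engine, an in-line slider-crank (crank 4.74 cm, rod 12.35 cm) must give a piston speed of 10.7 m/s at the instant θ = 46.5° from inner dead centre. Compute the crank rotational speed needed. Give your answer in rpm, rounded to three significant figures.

2330

For an in-line slider-crank, |v_piston| = rω|sinθ|·[1 + r cosθ/√(L² − r² sin²θ)].
With r = 0.0474 m, L = 0.1235 m, θ = 46.5°: the bracketed kinematic factor |dx/dθ| = 0.04384 m.
ω = v/|dx/dθ| = 10.7/0.04384 = 244.07 rad/s.
N = 60ω/(2π) = 2330.7 rpm.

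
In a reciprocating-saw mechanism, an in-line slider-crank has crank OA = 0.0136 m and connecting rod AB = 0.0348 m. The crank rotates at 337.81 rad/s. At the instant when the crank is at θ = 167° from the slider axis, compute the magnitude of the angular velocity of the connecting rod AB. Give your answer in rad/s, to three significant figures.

ω = 337.8 rad/s
The rod makes angle φ with the slider axis where L sinφ = r sinθ; differentiating, L cosφ·φ̇ = r ω cosθ.
L cosφ = √(L² − r² sin²θ) = 0.034665 m.
|ω_rod| = r ω |cosθ| / √(L² − r² sin²θ) = 0.0136·337.8·0.97437/0.034665 = 129.13 rad/s.

129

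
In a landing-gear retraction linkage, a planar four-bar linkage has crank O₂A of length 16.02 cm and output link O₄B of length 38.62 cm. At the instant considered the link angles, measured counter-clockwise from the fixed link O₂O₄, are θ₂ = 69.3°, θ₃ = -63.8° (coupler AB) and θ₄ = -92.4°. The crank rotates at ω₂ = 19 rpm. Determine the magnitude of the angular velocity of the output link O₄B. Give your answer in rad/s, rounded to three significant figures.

1.26

ω₂ = 1.99 rad/s (from 19 rpm).
Differentiating the loop-closure r₂e^{iθ₂}+r₃e^{iθ₃}=r₁+r₄e^{iθ₄} gives r₂ω₂e^{iθ₂}+r₃ω₃e^{iθ₃}=r₄ω₄e^{iθ₄}.
Eliminating the other unknown: ω₄ = r₂ω₂ sin(θ₂−θ₃) / [r₄ sin(θ₄−θ₃)].
Numerator sine = +0.73016; denominator sine = -0.47869.
Result = 0.1602·1.99·(+0.73016) / (0.3862·(-0.47869)) = -1.2589 rad/s; magnitude 1.2589 rad/s.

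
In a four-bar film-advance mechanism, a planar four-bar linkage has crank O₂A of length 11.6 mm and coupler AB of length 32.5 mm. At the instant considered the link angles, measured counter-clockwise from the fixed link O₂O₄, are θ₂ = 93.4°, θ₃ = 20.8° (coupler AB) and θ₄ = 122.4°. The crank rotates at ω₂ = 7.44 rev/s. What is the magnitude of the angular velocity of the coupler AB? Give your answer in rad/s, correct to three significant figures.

ω₂ = 46.75 rad/s (from 7.44 rev/s).
Differentiating the loop-closure r₂e^{iθ₂}+r₃e^{iθ₃}=r₁+r₄e^{iθ₄} gives r₂ω₂e^{iθ₂}+r₃ω₃e^{iθ₃}=r₄ω₄e^{iθ₄}.
Eliminating the other unknown: ω₃ = r₂ω₂ sin(θ₄−θ₂) / [r₃ sin(θ₃−θ₄)].
Numerator sine = +0.48481; denominator sine = -0.97958.
Result = 0.0116·46.75·(+0.48481) / (0.0325·(-0.97958)) = -8.2577 rad/s; magnitude 8.2577 rad/s.

8.26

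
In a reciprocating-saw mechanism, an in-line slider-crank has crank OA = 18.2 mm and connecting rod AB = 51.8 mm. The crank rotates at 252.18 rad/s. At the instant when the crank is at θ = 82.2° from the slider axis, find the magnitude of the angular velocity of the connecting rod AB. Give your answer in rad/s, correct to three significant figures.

ω = 252.2 rad/s
The rod makes angle φ with the slider axis where L sinφ = r sinθ; differentiating, L cosφ·φ̇ = r ω cosθ.
L cosφ = √(L² − r² sin²θ) = 0.04856 m.
|ω_rod| = r ω |cosθ| / √(L² − r² sin²θ) = 0.0182·252.2·0.13572/0.04856 = 12.827 rad/s.

12.8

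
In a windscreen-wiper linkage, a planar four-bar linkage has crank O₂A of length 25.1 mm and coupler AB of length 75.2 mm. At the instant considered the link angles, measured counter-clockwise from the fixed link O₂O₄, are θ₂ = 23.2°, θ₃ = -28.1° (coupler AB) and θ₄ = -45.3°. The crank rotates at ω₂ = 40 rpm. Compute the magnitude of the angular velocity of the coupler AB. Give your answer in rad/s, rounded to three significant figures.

4.40

ω₂ = 4.189 rad/s (from 40 rpm).
Differentiating the loop-closure r₂e^{iθ₂}+r₃e^{iθ₃}=r₁+r₄e^{iθ₄} gives r₂ω₂e^{iθ₂}+r₃ω₃e^{iθ₃}=r₄ω₄e^{iθ₄}.
Eliminating the other unknown: ω₃ = r₂ω₂ sin(θ₄−θ₂) / [r₃ sin(θ₃−θ₄)].
Numerator sine = -0.93042; denominator sine = +0.29571.
Result = 0.0251·4.189·(-0.93042) / (0.0752·(+0.29571)) = -4.3991 rad/s; magnitude 4.3991 rad/s.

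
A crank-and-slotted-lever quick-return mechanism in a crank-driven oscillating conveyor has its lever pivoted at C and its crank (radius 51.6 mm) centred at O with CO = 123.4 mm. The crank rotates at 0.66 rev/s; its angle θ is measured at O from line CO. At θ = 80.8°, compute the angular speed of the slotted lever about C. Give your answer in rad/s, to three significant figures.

0.766

ω = 4.147 rad/s (from 0.66 rev/s).
Crank pin A relative to C: A = (d + r cosθ, r sinθ); lever angle φ = atan2(r sinθ, d + r cosθ).
Differentiating tanφ: φ̇ = rω(d cosθ + r)/(d² + r² + 2dr cosθ).
d² + r² + 2dr cosθ = |CA|² = 0.0199262 m²;  d cosθ + r = +0.071329 m.
|ω_lever| = |0.0516·4.147·+0.071329| / 0.0199262 = 0.76598 rad/s.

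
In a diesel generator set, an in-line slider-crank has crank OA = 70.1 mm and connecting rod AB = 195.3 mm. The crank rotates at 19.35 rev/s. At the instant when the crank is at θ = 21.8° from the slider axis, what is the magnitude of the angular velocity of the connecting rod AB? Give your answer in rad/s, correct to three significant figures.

40.9

ω = 121.6 rad/s (converted from 19.35 rev/s).
The rod makes angle φ with the slider axis where L sinφ = r sinθ; differentiating, L cosφ·φ̇ = r ω cosθ.
L cosφ = √(L² − r² sin²θ) = 0.19356 m.
|ω_rod| = r ω |cosθ| / √(L² − r² sin²θ) = 0.0701·121.6·0.92849/0.19356 = 40.883 rad/s.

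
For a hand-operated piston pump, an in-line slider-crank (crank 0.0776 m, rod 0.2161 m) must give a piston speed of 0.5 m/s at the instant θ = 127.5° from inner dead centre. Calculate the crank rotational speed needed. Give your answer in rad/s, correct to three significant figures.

10.5

For an in-line slider-crank, |v_piston| = rω|sinθ|·[1 + r cosθ/√(L² − r² sin²θ)].
With r = 0.0776 m, L = 0.2161 m, θ = 127.5°: the bracketed kinematic factor |dx/dθ| = 0.047524 m.
ω = v/|dx/dθ| = 0.5/0.047524 = 10.521 rad/s.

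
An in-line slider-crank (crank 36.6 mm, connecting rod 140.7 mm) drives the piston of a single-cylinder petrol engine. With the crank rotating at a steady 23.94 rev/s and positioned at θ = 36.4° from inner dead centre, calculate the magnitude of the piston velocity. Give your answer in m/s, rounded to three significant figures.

ω = 2π·23.9 = 150.4 rad/s
For an in-line slider-crank, x = r cosθ + √(L² − r² sin²θ), so v = −rω sinθ·[1 + r cosθ/√(L² − r² sin²θ)].
With r = 0.0366 m, L = 0.1407 m, θ = 36.4°: √(L² − r² sin²θ) = 0.13901 m.
v = −0.0366·150.4·0.59342·[1 + 0.0366·0.80489/0.13901] = -3.9593 m/s.
|v| = 3.9593 m/s.

3.96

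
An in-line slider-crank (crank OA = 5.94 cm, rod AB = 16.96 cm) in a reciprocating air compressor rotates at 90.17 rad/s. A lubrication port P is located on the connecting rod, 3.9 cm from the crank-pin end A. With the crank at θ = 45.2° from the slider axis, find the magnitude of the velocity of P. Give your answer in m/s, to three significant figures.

4.96

ω = 90.17 rad/s.  Crank-pin speed |V_A| = rω = 5.3561 m/s, perpendicular to OA.
Rod angle: sinφ = −(r/L) sinθ ⇒ φ = -14.390°; ω_rod = −rω cosθ/√(L²−r²sin²θ) = -22.974 rad/s.
V_P = V_A + ω_rod × AP, with AP = 0.039 m along the rod.
Components: V_Px = −rω sinθ − a·ω_rod·sinφ = -4.0232 m/s;  V_Py = rω cosθ + a·ω_rod·cosφ = +2.9062 m/s.
|V_P| = √(V_Px² + V_Py²) = 4.9631 m/s.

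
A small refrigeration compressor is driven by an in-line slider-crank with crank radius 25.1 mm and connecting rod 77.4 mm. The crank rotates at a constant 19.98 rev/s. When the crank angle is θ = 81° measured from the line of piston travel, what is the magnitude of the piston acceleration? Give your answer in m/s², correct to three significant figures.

ω = 2π·20 = 125.5 rad/s
x(θ) = r cosθ + √(L² − r² sin²θ); with ω constant, a = ω²·d²x/dθ².
d²x/dθ² = −r cosθ − r²(cos2θ)/√u − r⁴ sin²2θ/(4u^{3/2}),  u = L² − r² sin²θ = 0.00537617 m².
Substituting r = 0.0251 m, L = 0.0774 m, θ = 81°: d²x/dθ² = +0.0042213 m.
a = ω²·d²x/dθ² = (125.5)²·(+0.0042213) = +66.526 m/s²;  |a| = 66.526 m/s².

66.5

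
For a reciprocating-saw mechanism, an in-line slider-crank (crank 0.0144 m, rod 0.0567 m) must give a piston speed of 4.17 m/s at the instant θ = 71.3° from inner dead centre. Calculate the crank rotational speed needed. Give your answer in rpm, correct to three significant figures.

2690

For an in-line slider-crank, |v_piston| = rω|sinθ|·[1 + r cosθ/√(L² − r² sin²θ)].
With r = 0.0144 m, L = 0.0567 m, θ = 71.3°: the bracketed kinematic factor |dx/dθ| = 0.014784 m.
ω = v/|dx/dθ| = 4.17/0.014784 = 282.06 rad/s.
N = 60ω/(2π) = 2693.5 rpm.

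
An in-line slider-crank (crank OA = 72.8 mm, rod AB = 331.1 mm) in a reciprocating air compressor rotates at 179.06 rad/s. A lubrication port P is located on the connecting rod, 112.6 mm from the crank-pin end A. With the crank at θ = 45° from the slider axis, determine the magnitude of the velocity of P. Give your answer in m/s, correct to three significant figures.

11.5

ω = 179.1 rad/s.  Crank-pin speed |V_A| = rω = 13.036 m/s, perpendicular to OA.
Rod angle: sinφ = −(r/L) sinθ ⇒ φ = -8.944°; ω_rod = −rω cosθ/√(L²−r²sin²θ) = -28.182 rad/s.
V_P = V_A + ω_rod × AP, with AP = 0.1126 m along the rod.
Components: V_Px = −rω sinθ − a·ω_rod·sinφ = -9.7109 m/s;  V_Py = rω cosθ + a·ω_rod·cosφ = +6.0829 m/s.
|V_P| = √(V_Px² + V_Py²) = 11.459 m/s.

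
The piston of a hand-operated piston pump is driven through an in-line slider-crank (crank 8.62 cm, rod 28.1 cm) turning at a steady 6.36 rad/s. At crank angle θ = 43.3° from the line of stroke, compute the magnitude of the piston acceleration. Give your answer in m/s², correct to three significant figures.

ω = 6.36 rad/s
x(θ) = r cosθ + √(L² − r² sin²θ); with ω constant, a = ω²·d²x/dθ².
d²x/dθ² = −r cosθ − r²(cos2θ)/√u − r⁴ sin²2θ/(4u^{3/2}),  u = L² − r² sin²θ = 0.0754661 m².
Substituting r = 0.0862 m, L = 0.281 m, θ = 43.3°: d²x/dθ² = -0.065002 m.
a = ω²·d²x/dθ² = (6.36)²·(-0.065002) = -2.6293 m/s²;  |a| = 2.6293 m/s².

2.63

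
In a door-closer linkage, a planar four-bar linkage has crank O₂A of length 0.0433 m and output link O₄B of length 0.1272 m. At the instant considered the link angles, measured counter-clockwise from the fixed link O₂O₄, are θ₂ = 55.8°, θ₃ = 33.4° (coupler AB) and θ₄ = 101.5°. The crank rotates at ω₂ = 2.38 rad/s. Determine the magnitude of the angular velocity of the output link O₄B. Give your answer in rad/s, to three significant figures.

ω₂ = 2.38 rad/s
Differentiating the loop-closure r₂e^{iθ₂}+r₃e^{iθ₃}=r₁+r₄e^{iθ₄} gives r₂ω₂e^{iθ₂}+r₃ω₃e^{iθ₃}=r₄ω₄e^{iθ₄}.
Eliminating the other unknown: ω₄ = r₂ω₂ sin(θ₂−θ₃) / [r₄ sin(θ₄−θ₃)].
Numerator sine = +0.38107; denominator sine = +0.92784.
Result = 0.0433·2.38·(+0.38107) / (0.1272·(+0.92784)) = +0.33275 rad/s; magnitude 0.33275 rad/s.

0.333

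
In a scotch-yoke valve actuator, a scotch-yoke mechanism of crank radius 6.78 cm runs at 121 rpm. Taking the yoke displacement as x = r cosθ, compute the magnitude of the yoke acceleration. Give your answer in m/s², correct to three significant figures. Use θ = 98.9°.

ω = 12.67 rad/s (from 121 rpm).
x = r cosθ ⇒ ẍ = −rω² cosθ (ω constant).
|a| = rω²|cosθ| = 0.0678·(12.67)²·|cos 98.9°| = 1.6841 m/s².

1.68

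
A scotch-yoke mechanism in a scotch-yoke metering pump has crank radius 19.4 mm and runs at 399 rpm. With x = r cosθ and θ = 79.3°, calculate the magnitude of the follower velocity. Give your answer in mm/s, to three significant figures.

ω = 41.78 rad/s (from 399 rpm).
x = r cosθ ⇒ ẋ = −rω sinθ.
|v| = rω|sinθ| = 0.0194·41.78·|sin 79.3°| = 0.7965 m/s = 796.5 mm/s.

796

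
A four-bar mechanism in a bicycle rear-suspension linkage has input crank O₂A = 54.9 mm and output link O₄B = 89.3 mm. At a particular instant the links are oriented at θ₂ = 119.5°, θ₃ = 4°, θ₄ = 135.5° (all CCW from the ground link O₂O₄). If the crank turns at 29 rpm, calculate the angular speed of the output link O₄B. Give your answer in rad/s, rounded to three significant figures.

2.25

ω₂ = 3.037 rad/s (from 29 rpm).
Differentiating the loop-closure r₂e^{iθ₂}+r₃e^{iθ₃}=r₁+r₄e^{iθ₄} gives r₂ω₂e^{iθ₂}+r₃ω₃e^{iθ₃}=r₄ω₄e^{iθ₄}.
Eliminating the other unknown: ω₄ = r₂ω₂ sin(θ₂−θ₃) / [r₄ sin(θ₄−θ₃)].
Numerator sine = +0.90259; denominator sine = +0.74896.
Result = 0.0549·3.037·(+0.90259) / (0.0893·(+0.74896)) = +2.25 rad/s; magnitude 2.25 rad/s.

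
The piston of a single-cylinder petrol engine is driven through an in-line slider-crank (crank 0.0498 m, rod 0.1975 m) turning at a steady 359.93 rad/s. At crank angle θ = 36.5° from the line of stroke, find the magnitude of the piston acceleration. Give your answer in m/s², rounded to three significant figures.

5690

ω = 359.9 rad/s
x(θ) = r cosθ + √(L² − r² sin²θ); with ω constant, a = ω²·d²x/dθ².
d²x/dθ² = −r cosθ − r²(cos2θ)/√u − r⁴ sin²2θ/(4u^{3/2}),  u = L² − r² sin²θ = 0.0381288 m².
Substituting r = 0.0498 m, L = 0.1975 m, θ = 36.5°: d²x/dθ² = -0.043934 m.
a = ω²·d²x/dθ² = (359.9)²·(-0.043934) = -5691.7 m/s²;  |a| = 5691.7 m/s².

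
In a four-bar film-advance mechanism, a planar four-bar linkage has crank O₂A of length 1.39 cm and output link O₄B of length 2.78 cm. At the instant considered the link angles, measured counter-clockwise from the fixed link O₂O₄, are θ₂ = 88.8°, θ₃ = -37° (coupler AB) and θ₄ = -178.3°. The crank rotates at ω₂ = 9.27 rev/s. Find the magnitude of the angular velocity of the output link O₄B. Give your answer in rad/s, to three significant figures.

37.8

ω₂ = 58.25 rad/s (from 9.27 rev/s).
Differentiating the loop-closure r₂e^{iθ₂}+r₃e^{iθ₃}=r₁+r₄e^{iθ₄} gives r₂ω₂e^{iθ₂}+r₃ω₃e^{iθ₃}=r₄ω₄e^{iθ₄}.
Eliminating the other unknown: ω₄ = r₂ω₂ sin(θ₂−θ₃) / [r₄ sin(θ₄−θ₃)].
Numerator sine = +0.81106; denominator sine = -0.62524.
Result = 0.0139·58.25·(+0.81106) / (0.0278·(-0.62524)) = -37.778 rad/s; magnitude 37.778 rad/s.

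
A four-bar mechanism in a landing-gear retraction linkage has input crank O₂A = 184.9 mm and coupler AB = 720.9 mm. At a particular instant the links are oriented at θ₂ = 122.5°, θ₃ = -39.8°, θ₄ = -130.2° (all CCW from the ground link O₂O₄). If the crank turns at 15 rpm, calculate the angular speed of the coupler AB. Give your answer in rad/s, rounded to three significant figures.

ω₂ = 1.571 rad/s (from 15 rpm).
Differentiating the loop-closure r₂e^{iθ₂}+r₃e^{iθ₃}=r₁+r₄e^{iθ₄} gives r₂ω₂e^{iθ₂}+r₃ω₃e^{iθ₃}=r₄ω₄e^{iθ₄}.
Eliminating the other unknown: ω₃ = r₂ω₂ sin(θ₄−θ₂) / [r₃ sin(θ₃−θ₄)].
Numerator sine = +0.95476; denominator sine = +0.99998.
Result = 0.1849·1.571·(+0.95476) / (0.7209·(+0.99998)) = +0.38467 rad/s; magnitude 0.38467 rad/s.

0.385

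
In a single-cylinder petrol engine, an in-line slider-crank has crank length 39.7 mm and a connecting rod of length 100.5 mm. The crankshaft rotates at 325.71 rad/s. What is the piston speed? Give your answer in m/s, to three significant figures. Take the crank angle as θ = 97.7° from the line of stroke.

12.1

ω = 325.7 rad/s
For an in-line slider-crank, x = r cosθ + √(L² − r² sin²θ), so v = −rω sinθ·[1 + r cosθ/√(L² − r² sin²θ)].
With r = 0.0397 m, L = 0.1005 m, θ = 97.7°: √(L² − r² sin²θ) = 0.092479 m.
v = −0.0397·325.7·0.99098·[1 + 0.0397·-0.13399/0.092479] = -12.077 m/s.
|v| = 12.077 m/s.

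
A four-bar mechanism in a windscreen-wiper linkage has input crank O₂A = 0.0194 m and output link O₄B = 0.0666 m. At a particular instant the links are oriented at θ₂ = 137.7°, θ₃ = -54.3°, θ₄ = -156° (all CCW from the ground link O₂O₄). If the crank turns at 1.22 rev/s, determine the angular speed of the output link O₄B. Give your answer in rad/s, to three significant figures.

ω₂ = 7.665 rad/s (from 1.22 rev/s).
Differentiating the loop-closure r₂e^{iθ₂}+r₃e^{iθ₃}=r₁+r₄e^{iθ₄} gives r₂ω₂e^{iθ₂}+r₃ω₃e^{iθ₃}=r₄ω₄e^{iθ₄}.
Eliminating the other unknown: ω₄ = r₂ω₂ sin(θ₂−θ₃) / [r₄ sin(θ₄−θ₃)].
Numerator sine = -0.20791; denominator sine = -0.97922.
Result = 0.0194·7.665·(-0.20791) / (0.0666·(-0.97922)) = +0.47409 rad/s; magnitude 0.47409 rad/s.

0.474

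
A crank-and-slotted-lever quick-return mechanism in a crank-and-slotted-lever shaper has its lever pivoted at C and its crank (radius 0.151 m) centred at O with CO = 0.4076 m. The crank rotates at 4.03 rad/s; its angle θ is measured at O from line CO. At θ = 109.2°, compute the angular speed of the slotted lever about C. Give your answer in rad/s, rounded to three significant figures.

0.0695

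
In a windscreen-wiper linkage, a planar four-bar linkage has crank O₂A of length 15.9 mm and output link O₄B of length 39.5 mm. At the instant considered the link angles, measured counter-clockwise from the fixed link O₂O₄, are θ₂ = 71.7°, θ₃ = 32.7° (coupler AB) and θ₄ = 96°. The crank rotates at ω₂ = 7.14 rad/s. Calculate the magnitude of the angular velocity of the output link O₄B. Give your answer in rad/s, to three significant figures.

2.02

ω₂ = 7.14 rad/s
Differentiating the loop-closure r₂e^{iθ₂}+r₃e^{iθ₃}=r₁+r₄e^{iθ₄} gives r₂ω₂e^{iθ₂}+r₃ω₃e^{iθ₃}=r₄ω₄e^{iθ₄}.
Eliminating the other unknown: ω₄ = r₂ω₂ sin(θ₂−θ₃) / [r₄ sin(θ₄−θ₃)].
Numerator sine = +0.62932; denominator sine = +0.89337.
Result = 0.0159·7.14·(+0.62932) / (0.0395·(+0.89337)) = +2.0246 rad/s; magnitude 2.0246 rad/s.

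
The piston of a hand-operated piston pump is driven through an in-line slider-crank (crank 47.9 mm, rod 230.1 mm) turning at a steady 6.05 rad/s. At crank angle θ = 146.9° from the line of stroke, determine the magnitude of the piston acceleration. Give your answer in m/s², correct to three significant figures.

ω = 6.05 rad/s
x(θ) = r cosθ + √(L² − r² sin²θ); with ω constant, a = ω²·d²x/dθ².
d²x/dθ² = −r cosθ − r²(cos2θ)/√u − r⁴ sin²2θ/(4u^{3/2}),  u = L² − r² sin²θ = 0.0522618 m².
Substituting r = 0.0479 m, L = 0.2301 m, θ = 146.9°: d²x/dθ² = +0.035984 m.
a = ω²·d²x/dθ² = (6.05)²·(+0.035984) = +1.3171 m/s²;  |a| = 1.3171 m/s².

1.32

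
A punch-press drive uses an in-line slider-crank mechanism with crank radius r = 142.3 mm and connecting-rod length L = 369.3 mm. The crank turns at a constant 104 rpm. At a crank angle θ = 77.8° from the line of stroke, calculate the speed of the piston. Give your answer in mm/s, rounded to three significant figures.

ω = 2π·104/60 = 10.89 rad/s
For an in-line slider-crank, x = r cosθ + √(L² − r² sin²θ), so v = −rω sinθ·[1 + r cosθ/√(L² − r² sin²θ)].
With r = 0.1423 m, L = 0.3693 m, θ = 77.8°: √(L² − r² sin²θ) = 0.34211 m.
v = −0.1423·10.89·0.97742·[1 + 0.1423·0.21132/0.34211] = -1.6479 m/s.
|v| = 1.6479 m/s = 1647.9 mm/s.

1650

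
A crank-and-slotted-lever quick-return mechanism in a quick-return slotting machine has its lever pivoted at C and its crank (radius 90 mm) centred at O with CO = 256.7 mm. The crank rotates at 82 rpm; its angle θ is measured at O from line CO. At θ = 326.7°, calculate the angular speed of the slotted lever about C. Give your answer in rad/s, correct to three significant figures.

2.09

ω = 8.587 rad/s (from 82 rpm).
Crank pin A relative to C: A = (d + r cosθ, r sinθ); lever angle φ = atan2(r sinθ, d + r cosθ).
Differentiating tanφ: φ̇ = rω(d cosθ + r)/(d² + r² + 2dr cosθ).
d² + r² + 2dr cosθ = |CA|² = 0.112614 m²;  d cosθ + r = +0.30455 m.
|ω_lever| = |0.09·8.587·+0.30455| / 0.112614 = 2.09 rad/s.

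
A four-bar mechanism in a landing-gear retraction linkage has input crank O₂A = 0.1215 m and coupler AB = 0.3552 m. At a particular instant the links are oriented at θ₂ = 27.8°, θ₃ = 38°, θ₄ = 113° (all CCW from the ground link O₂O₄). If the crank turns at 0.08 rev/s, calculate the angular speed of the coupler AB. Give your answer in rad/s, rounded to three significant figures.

0.177

ω₂ = 0.5027 rad/s (from 0.08 rev/s).
Differentiating the loop-closure r₂e^{iθ₂}+r₃e^{iθ₃}=r₁+r₄e^{iθ₄} gives r₂ω₂e^{iθ₂}+r₃ω₃e^{iθ₃}=r₄ω₄e^{iθ₄}.
Eliminating the other unknown: ω₃ = r₂ω₂ sin(θ₄−θ₂) / [r₃ sin(θ₃−θ₄)].
Numerator sine = +0.99649; denominator sine = -0.96593.
Result = 0.1215·0.5027·(+0.99649) / (0.3552·(-0.96593)) = -0.17738 rad/s; magnitude 0.17738 rad/s.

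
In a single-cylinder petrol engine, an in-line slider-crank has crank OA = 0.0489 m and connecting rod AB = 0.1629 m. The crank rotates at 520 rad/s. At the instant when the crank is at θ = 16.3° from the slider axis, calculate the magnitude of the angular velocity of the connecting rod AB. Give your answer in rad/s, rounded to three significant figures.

150

ω = 520 rad/s
The rod makes angle φ with the slider axis where L sinφ = r sinθ; differentiating, L cosφ·φ̇ = r ω cosθ.
L cosφ = √(L² − r² sin²θ) = 0.16232 m.
|ω_rod| = r ω |cosθ| / √(L² − r² sin²θ) = 0.0489·520·0.95981/0.16232 = 150.36 rad/s.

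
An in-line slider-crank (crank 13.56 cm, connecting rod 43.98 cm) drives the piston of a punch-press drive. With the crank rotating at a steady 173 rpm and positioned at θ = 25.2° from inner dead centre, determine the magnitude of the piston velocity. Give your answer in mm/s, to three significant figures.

1340

ω = 2π·173/60 = 18.12 rad/s
For an in-line slider-crank, x = r cosθ + √(L² − r² sin²θ), so v = −rω sinθ·[1 + r cosθ/√(L² − r² sin²θ)].
With r = 0.1356 m, L = 0.4398 m, θ = 25.2°: √(L² − r² sin²θ) = 0.43599 m.
v = −0.1356·18.12·0.42578·[1 + 0.1356·0.90483/0.43599] = -1.3403 m/s.
|v| = 1.3403 m/s = 1340.3 mm/s.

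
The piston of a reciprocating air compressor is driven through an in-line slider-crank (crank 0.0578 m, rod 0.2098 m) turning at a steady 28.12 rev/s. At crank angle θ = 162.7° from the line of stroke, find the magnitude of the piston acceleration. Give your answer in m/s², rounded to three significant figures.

1310

ω = 2π·28.1 = 176.7 rad/s
x(θ) = r cosθ + √(L² − r² sin²θ); with ω constant, a = ω²·d²x/dθ².
d²x/dθ² = −r cosθ − r²(cos2θ)/√u − r⁴ sin²2θ/(4u^{3/2}),  u = L² − r² sin²θ = 0.0437206 m².
Substituting r = 0.0578 m, L = 0.2098 m, θ = 162.7°: d²x/dθ² = +0.041935 m.
a = ω²·d²x/dθ² = (176.7)²·(+0.041935) = +1309.1 m/s²;  |a| = 1309.1 m/s².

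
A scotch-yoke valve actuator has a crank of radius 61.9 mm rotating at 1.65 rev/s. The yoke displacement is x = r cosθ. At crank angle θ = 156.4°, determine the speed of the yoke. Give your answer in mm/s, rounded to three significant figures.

257

ω = 10.37 rad/s (from 1.65 rev/s).
x = r cosθ ⇒ ẋ = −rω sinθ.
|v| = rω|sinθ| = 0.0619·10.37·|sin 156.4°| = 0.25692 m/s = 256.92 mm/s.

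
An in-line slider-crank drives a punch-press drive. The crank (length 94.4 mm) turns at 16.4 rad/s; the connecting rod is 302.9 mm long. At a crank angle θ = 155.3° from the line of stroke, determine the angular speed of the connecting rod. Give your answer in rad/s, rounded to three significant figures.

4.68

ω = 16.4 rad/s
The rod makes angle φ with the slider axis where L sinφ = r sinθ; differentiating, L cosφ·φ̇ = r ω cosθ.
L cosφ = √(L² − r² sin²θ) = 0.30032 m.
|ω_rod| = r ω |cosθ| / √(L² − r² sin²θ) = 0.0944·16.4·0.90851/0.30032 = 4.6834 rad/s.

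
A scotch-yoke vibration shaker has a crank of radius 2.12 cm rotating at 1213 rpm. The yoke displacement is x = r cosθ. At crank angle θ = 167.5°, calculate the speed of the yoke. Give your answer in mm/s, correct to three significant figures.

583

ω = 127 rad/s (from 1213 rpm).
x = r cosθ ⇒ ẋ = −rω sinθ.
|v| = rω|sinθ| = 0.0212·127·|sin 167.5°| = 0.58286 m/s = 582.86 mm/s.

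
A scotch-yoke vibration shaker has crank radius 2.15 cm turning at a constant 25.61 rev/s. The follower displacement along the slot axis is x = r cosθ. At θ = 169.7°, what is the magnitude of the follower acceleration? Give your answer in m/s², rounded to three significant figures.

548

ω = 160.9 rad/s (from 25.61 rev/s).
x = r cosθ ⇒ ẍ = −rω² cosθ (ω constant).
|a| = rω²|cosθ| = 0.0215·(160.9)²·|cos 169.7°| = 547.72 m/s².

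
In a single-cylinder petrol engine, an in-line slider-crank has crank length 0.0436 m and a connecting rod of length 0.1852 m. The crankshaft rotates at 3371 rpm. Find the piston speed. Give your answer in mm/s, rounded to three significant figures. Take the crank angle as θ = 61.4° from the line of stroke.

15100

ω = 2π·3371/60 = 353 rad/s
For an in-line slider-crank, x = r cosθ + √(L² − r² sin²θ), so v = −rω sinθ·[1 + r cosθ/√(L² − r² sin²θ)].
With r = 0.0436 m, L = 0.1852 m, θ = 61.4°: √(L² − r² sin²θ) = 0.1812 m.
v = −0.0436·353·0.87798·[1 + 0.0436·0.47869/0.1812] = -15.07 m/s.
|v| = 15.07 m/s = 15070 mm/s.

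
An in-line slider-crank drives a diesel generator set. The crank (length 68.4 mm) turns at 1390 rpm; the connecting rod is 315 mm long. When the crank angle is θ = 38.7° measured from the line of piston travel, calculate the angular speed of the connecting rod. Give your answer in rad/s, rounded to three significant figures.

24.9

ω = 145.6 rad/s (converted from 1390 rpm).
The rod makes angle φ with the slider axis where L sinφ = r sinθ; differentiating, L cosφ·φ̇ = r ω cosθ.
L cosφ = √(L² − r² sin²θ) = 0.31208 m.
|ω_rod| = r ω |cosθ| / √(L² − r² sin²θ) = 0.0684·145.6·0.78043/0.31208 = 24.898 rad/s.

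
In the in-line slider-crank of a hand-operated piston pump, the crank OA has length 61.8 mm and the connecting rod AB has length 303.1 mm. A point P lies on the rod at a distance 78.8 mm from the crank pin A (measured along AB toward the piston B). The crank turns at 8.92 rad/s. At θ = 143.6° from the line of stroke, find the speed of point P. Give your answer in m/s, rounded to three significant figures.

0.454

ω = 8.92 rad/s.  Crank-pin speed |V_A| = rω = 0.55126 m/s, perpendicular to OA.
Rod angle: sinφ = −(r/L) sinθ ⇒ φ = -6.949°; ω_rod = −rω cosθ/√(L²−r²sin²θ) = +1.4747 rad/s.
V_P = V_A + ω_rod × AP, with AP = 0.0788 m along the rod.
Components: V_Px = −rω sinθ − a·ω_rod·sinφ = -0.31307 m/s;  V_Py = rω cosθ + a·ω_rod·cosφ = -0.32835 m/s.
|V_P| = √(V_Px² + V_Py²) = 0.45368 m/s.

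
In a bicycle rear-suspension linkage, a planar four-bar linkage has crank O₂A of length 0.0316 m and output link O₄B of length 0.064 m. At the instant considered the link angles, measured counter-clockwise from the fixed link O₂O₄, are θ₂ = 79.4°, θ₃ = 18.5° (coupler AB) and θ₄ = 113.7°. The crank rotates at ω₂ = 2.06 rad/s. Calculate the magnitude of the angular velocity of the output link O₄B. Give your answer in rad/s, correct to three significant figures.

0.892

ω₂ = 2.06 rad/s
Differentiating the loop-closure r₂e^{iθ₂}+r₃e^{iθ₃}=r₁+r₄e^{iθ₄} gives r₂ω₂e^{iθ₂}+r₃ω₃e^{iθ₃}=r₄ω₄e^{iθ₄}.
Eliminating the other unknown: ω₄ = r₂ω₂ sin(θ₂−θ₃) / [r₄ sin(θ₄−θ₃)].
Numerator sine = +0.87377; denominator sine = +0.99588.
Result = 0.0316·2.06·(+0.87377) / (0.064·(+0.99588)) = +0.89241 rad/s; magnitude 0.89241 rad/s.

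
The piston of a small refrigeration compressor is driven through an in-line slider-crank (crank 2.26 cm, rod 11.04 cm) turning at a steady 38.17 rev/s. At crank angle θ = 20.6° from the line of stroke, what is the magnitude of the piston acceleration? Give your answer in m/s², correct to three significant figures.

1420

ω = 2π·38.2 = 239.8 rad/s
x(θ) = r cosθ + √(L² − r² sin²θ); with ω constant, a = ω²·d²x/dθ².
d²x/dθ² = −r cosθ − r²(cos2θ)/√u − r⁴ sin²2θ/(4u^{3/2}),  u = L² − r² sin²θ = 0.0121249 m².
Substituting r = 0.0226 m, L = 0.1104 m, θ = 20.6°: d²x/dθ² = -0.024666 m.
a = ω²·d²x/dθ² = (239.8)²·(-0.024666) = -1418.8 m/s²;  |a| = 1418.8 m/s².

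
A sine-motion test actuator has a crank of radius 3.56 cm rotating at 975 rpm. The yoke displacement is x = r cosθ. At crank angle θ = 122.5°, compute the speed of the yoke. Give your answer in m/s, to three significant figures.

3.07

ω = 102.1 rad/s (from 975 rpm).
x = r cosθ ⇒ ẋ = −rω sinθ.
|v| = rω|sinθ| = 0.0356·102.1·|sin 122.5°| = 3.0656 m/s.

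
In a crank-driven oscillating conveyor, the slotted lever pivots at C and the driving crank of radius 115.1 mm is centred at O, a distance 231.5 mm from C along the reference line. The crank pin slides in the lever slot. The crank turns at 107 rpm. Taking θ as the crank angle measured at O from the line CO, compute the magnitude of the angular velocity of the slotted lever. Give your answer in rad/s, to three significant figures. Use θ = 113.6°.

ω = 11.21 rad/s (from 107 rpm).
Crank pin A relative to C: A = (d + r cosθ, r sinθ); lever angle φ = atan2(r sinθ, d + r cosθ).
Differentiating tanφ: φ̇ = rω(d cosθ + r)/(d² + r² + 2dr cosθ).
d² + r² + 2dr cosθ = |CA|² = 0.0455051 m²;  d cosθ + r = +0.022419 m.
|ω_lever| = |0.1151·11.21·+0.022419| / 0.0455051 = 0.6354 rad/s.

0.635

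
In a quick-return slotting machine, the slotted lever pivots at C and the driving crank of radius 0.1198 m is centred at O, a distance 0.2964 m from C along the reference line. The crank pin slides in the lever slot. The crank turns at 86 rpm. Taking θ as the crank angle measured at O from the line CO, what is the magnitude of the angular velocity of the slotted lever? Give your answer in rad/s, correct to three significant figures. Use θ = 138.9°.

ω = 9.006 rad/s (from 86 rpm).
Crank pin A relative to C: A = (d + r cosθ, r sinθ); lever angle φ = atan2(r sinθ, d + r cosθ).
Differentiating tanφ: φ̇ = rω(d cosθ + r)/(d² + r² + 2dr cosθ).
d² + r² + 2dr cosθ = |CA|² = 0.0486889 m²;  d cosθ + r = -0.10356 m.
|ω_lever| = |0.1198·9.006·-0.10356| / 0.0486889 = 2.2947 rad/s.

2.29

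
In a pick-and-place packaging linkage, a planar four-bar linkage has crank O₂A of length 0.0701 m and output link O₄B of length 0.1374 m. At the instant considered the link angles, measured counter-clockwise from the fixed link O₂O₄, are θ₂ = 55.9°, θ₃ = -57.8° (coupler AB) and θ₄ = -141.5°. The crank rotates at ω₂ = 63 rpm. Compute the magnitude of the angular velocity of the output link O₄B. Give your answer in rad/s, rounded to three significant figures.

ω₂ = 6.597 rad/s (from 63 rpm).
Differentiating the loop-closure r₂e^{iθ₂}+r₃e^{iθ₃}=r₁+r₄e^{iθ₄} gives r₂ω₂e^{iθ₂}+r₃ω₃e^{iθ₃}=r₄ω₄e^{iθ₄}.
Eliminating the other unknown: ω₄ = r₂ω₂ sin(θ₂−θ₃) / [r₄ sin(θ₄−θ₃)].
Numerator sine = +0.91566; denominator sine = -0.99396.
Result = 0.0701·6.597·(+0.91566) / (0.1374·(-0.99396)) = -3.1007 rad/s; magnitude 3.1007 rad/s.

3.10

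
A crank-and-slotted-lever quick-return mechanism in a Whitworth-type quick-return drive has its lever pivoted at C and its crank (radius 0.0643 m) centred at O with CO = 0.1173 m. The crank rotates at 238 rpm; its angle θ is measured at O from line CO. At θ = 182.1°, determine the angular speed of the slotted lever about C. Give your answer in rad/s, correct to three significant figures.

30.1

ω = 24.92 rad/s (from 238 rpm).
Crank pin A relative to C: A = (d + r cosθ, r sinθ); lever angle φ = atan2(r sinθ, d + r cosθ).
Differentiating tanφ: φ̇ = rω(d cosθ + r)/(d² + r² + 2dr cosθ).
d² + r² + 2dr cosθ = |CA|² = 0.00281913 m²;  d cosθ + r = -0.052921 m.
|ω_lever| = |0.0643·24.92·-0.052921| / 0.00281913 = 30.084 rad/s.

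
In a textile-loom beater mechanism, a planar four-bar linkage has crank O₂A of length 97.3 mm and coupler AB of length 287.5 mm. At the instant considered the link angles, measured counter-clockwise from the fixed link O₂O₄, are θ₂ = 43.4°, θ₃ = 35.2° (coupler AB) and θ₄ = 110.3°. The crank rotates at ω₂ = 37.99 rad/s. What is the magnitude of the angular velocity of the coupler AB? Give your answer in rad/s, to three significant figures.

12.2

ω₂ = 37.99 rad/s
Differentiating the loop-closure r₂e^{iθ₂}+r₃e^{iθ₃}=r₁+r₄e^{iθ₄} gives r₂ω₂e^{iθ₂}+r₃ω₃e^{iθ₃}=r₄ω₄e^{iθ₄}.
Eliminating the other unknown: ω₃ = r₂ω₂ sin(θ₄−θ₂) / [r₃ sin(θ₃−θ₄)].
Numerator sine = +0.91982; denominator sine = -0.96638.
Result = 0.0973·37.99·(+0.91982) / (0.2875·(-0.96638)) = -12.238 rad/s; magnitude 12.238 rad/s.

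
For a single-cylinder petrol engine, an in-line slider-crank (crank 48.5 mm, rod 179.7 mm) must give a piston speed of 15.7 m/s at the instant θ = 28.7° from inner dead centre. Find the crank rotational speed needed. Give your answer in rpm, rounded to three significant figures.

For an in-line slider-crank, |v_piston| = rω|sinθ|·[1 + r cosθ/√(L² − r² sin²θ)].
With r = 0.0485 m, L = 0.1797 m, θ = 28.7°: the bracketed kinematic factor |dx/dθ| = 0.028852 m.
ω = v/|dx/dθ| = 15.7/0.028852 = 544.17 rad/s.
N = 60ω/(2π) = 5196.4 rpm.

5200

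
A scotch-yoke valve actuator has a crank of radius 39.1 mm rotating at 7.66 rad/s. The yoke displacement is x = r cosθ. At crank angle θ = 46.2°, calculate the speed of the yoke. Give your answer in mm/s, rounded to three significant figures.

216

ω = 7.66 rad/s
x = r cosθ ⇒ ẋ = −rω sinθ.
|v| = rω|sinθ| = 0.0391·7.66·|sin 46.2°| = 0.21617 m/s = 216.17 mm/s.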